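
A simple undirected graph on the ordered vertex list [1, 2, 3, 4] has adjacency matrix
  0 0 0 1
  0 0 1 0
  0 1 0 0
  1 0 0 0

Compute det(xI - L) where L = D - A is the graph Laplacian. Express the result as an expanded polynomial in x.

Reading degrees in the order [1, 2, 3, 4] gives [1, 1, 1, 1]; set D = diag(1, 1, 1, 1) and form L = D - A. The eigenvalues of L are [0, 0, 2, 2]; the characteristic polynomial is the product of (x - lambda_i), which multiplies out to x^4 - 4x^3 + 4x^2. Since p(0) = det(-L) = 0, x divides p(x).

x^4 - 4x^3 + 4x^2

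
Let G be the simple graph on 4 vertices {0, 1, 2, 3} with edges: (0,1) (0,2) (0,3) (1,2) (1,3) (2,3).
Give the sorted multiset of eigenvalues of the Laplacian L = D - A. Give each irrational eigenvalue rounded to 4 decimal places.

[0, 4, 4, 4]

With the vertex order [0, 1, 2, 3], the degrees are [3, 3, 3, 3], giving D = diag(3, 3, 3, 3) and L = D - A. Since every row of L sums to 0, the all-ones vector is in the kernel and 0 is an eigenvalue. The single zero eigenvalue shows the graph is connected. By the matrix-tree theorem the graph has (1/4) * product of the nonzero eigenvalues = 16 spanning trees.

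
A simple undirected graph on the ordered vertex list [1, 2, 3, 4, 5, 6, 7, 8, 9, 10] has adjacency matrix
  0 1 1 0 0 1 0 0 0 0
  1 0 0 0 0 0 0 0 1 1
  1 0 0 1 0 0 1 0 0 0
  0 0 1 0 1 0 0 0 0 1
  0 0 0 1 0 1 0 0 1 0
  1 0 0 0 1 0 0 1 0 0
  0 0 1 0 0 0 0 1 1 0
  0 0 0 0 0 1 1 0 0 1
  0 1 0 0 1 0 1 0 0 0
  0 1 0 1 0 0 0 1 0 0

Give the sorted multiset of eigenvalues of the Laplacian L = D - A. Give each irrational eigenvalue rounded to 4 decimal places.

[0, 2, 2, 2, 2, 2, 5, 5, 5, 5]

With the vertex order [1, 2, 3, 4, 5, 6, 7, 8, 9, 10], the degrees are [3, 3, 3, 3, 3, 3, 3, 3, 3, 3], giving D = diag(3, 3, 3, 3, 3, 3, 3, 3, 3, 3) and L = D - A. Since every row of L sums to 0, the all-ones vector is in the kernel and 0 is an eigenvalue. The largest eigenvalue, 5, is at most the vertex count 10. By the matrix-tree theorem the graph has (1/10) * product of the nonzero eigenvalues = 2000 spanning trees.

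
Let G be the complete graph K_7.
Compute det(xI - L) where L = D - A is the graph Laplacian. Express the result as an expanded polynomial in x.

x^7 - 42x^6 + 735x^5 - 6860x^4 + 36015x^3 - 100842x^2 + 117649x

The graph has 7 vertices and degree multiset [6, 6, 6, 6, 6, 6, 6]; D is the diagonal matrix of degrees and L = D - A. Computing det(xI - L) by cofactor expansion (or equivalently via sum-over-permutations) gives x^7 - 42x^6 + 735x^5 - 6860x^4 + 36015x^3 - 100842x^2 + 117649x. The constant term is 0 because L is singular (the all-ones vector lies in its kernel).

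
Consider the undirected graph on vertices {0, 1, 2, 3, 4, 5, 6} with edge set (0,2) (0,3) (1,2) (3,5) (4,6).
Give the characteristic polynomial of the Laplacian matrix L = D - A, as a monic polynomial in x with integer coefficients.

Each diagonal entry of L is the vertex degree and each off-diagonal entry is -1 where an edge is present, 0 otherwise; in the order [0, 1, 2, 3, 4, 5, 6] the diagonal is [2, 1, 2, 2, 1, 1, 1]. L has integer entries, so p(x) = det(xI - L) has integer coefficients. Expanding the determinant yields x^7 - 10x^6 + 37x^5 - 62x^4 + 45x^3 - 10x^2. The constant term is 0 because L is singular (the all-ones vector lies in its kernel). The largest eigenvalue, 3.6180, is at most the vertex count 7.

x^7 - 10x^6 + 37x^5 - 62x^4 + 45x^3 - 10x^2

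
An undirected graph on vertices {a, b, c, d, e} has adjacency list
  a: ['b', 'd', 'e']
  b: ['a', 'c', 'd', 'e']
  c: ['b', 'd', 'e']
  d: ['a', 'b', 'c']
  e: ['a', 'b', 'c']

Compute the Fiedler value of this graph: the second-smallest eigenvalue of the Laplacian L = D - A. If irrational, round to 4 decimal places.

Each diagonal entry of L is the vertex degree and each off-diagonal entry is -1 where an edge is present, 0 otherwise; in the order [a, b, c, d, e] the diagonal is [3, 4, 3, 3, 3]. Computing the eigenvalues of L and sorting gives [0, 3, 3, 5, 5]. The Fiedler value lambda_2 = 3 is strictly positive, so the graph is connected. The largest eigenvalue, 5, is at most the vertex count 5. The eigenvalues sum to 16, which equals trace(L) = 2|E|.

3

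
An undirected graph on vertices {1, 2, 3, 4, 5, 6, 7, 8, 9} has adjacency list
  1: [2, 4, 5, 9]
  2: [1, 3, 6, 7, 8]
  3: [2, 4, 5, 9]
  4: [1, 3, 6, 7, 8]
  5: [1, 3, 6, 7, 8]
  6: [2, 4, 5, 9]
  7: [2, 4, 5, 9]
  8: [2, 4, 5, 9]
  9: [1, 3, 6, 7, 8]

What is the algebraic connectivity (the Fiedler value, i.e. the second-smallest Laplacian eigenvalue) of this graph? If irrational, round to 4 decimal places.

4

Reading degrees in the order [1, 2, 3, 4, 5, 6, 7, 8, 9] gives [4, 5, 4, 5, 5, 4, 4, 4, 5]; set D = diag(4, 5, 4, 5, 5, 4, 4, 4, 5) and form L = D - A. The smallest Laplacian eigenvalue is always 0. The next one, lambda_2 = 4, measures how hard the graph is to disconnect: larger values mean better connectivity. The largest eigenvalue, 9, is at most the vertex count 9.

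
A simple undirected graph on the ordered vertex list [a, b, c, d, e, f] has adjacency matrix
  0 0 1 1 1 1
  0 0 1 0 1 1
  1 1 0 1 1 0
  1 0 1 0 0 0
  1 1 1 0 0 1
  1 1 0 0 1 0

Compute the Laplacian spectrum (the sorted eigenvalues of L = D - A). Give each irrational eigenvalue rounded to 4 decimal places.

[0, 1.6972, 3.3820, 4, 5.3028, 5.6180]

With the vertex order [a, b, c, d, e, f], the degrees are [4, 3, 4, 2, 4, 3], giving D = diag(4, 3, 4, 2, 4, 3) and L = D - A. Diagonalising L (or applying a numerical eigensolver to the 6x6 matrix) gives the spectrum above. The single zero eigenvalue shows the graph is connected.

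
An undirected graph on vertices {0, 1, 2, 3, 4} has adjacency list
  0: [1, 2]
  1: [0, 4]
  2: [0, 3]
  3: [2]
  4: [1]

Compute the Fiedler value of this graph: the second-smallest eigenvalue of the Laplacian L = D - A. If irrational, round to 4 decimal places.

Each diagonal entry of L is the vertex degree and each off-diagonal entry is -1 where an edge is present, 0 otherwise; in the order [0, 1, 2, 3, 4] the diagonal is [2, 2, 2, 1, 1]. The smallest Laplacian eigenvalue is always 0. The next one, lambda_2 = 0.3820, measures how hard the graph is to disconnect: larger values mean better connectivity. There is one zero in the spectrum, matching the 1 component. The largest eigenvalue, 3.6180, is at most the vertex count 5.

0.3820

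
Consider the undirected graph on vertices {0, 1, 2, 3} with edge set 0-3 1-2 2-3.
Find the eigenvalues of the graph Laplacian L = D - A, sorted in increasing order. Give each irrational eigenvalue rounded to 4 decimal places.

[0, 0.5858, 2, 3.4142]

Reading degrees in the order [0, 1, 2, 3] gives [1, 1, 2, 2]; set D = diag(1, 1, 2, 2) and form L = D - A. Since every row of L sums to 0, the all-ones vector is in the kernel and 0 is an eigenvalue. The single zero eigenvalue shows the graph is connected.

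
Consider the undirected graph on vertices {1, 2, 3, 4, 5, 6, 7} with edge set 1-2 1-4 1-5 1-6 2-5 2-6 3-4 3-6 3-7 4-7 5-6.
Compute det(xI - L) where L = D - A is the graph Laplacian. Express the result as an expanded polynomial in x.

Reading degrees in the order [1, 2, 3, 4, 5, 6, 7] gives [4, 3, 3, 3, 3, 4, 2]; set D = diag(4, 3, 3, 3, 3, 4, 2) and form L = D - A. L has integer entries, so p(x) = det(xI - L) has integer coefficients. Expanding the determinant yields x^7 - 22x^6 + 195x^5 - 884x^4 + 2131x^3 - 2518x^2 + 1064x. The coefficient of x^6 equals -trace(L) = -22, matching the sum of degrees. By the matrix-tree theorem the graph has (1/7) * product of the nonzero eigenvalues = 152 spanning trees.

x^7 - 22x^6 + 195x^5 - 884x^4 + 2131x^3 - 2518x^2 + 1064x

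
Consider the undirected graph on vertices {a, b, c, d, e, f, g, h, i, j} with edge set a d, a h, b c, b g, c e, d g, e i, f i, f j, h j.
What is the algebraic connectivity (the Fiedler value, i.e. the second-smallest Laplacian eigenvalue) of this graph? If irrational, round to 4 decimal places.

0.3820

With the vertex order [a, b, c, d, e, f, g, h, i, j], the degrees are [2, 2, 2, 2, 2, 2, 2, 2, 2, 2], giving D = diag(2, 2, 2, 2, 2, 2, 2, 2, 2, 2) and L = D - A. The sorted Laplacian eigenvalues are [0, 0.3820, 0.3820, 1.3820, 1.3820, 2.6180, 2.6180, 3.6180, 3.6180, 4]; the algebraic connectivity is the second entry, 0.3820. The largest eigenvalue, 4, is at most the vertex count 10.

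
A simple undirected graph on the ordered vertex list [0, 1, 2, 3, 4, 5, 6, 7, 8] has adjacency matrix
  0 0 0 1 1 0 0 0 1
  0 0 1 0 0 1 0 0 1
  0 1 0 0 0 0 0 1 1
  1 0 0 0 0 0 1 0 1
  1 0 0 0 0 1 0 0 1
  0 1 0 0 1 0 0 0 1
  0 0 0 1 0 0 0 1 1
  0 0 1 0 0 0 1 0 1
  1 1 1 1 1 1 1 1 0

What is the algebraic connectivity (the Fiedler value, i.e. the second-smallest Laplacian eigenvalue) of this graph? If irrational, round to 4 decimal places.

1.5858

With the vertex order [0, 1, 2, 3, 4, 5, 6, 7, 8], the degrees are [3, 3, 3, 3, 3, 3, 3, 3, 8], giving D = diag(3, 3, 3, 3, 3, 3, 3, 3, 8) and L = D - A. Computing the eigenvalues of L and sorting gives [0, 1.5858, 1.5858, 3, 3, 4.4142, 4.4142, 5, 9]. The Fiedler value lambda_2 = 1.5858 is strictly positive, so the graph is connected. The eigenvalues sum to 32, which equals trace(L) = 2|E|.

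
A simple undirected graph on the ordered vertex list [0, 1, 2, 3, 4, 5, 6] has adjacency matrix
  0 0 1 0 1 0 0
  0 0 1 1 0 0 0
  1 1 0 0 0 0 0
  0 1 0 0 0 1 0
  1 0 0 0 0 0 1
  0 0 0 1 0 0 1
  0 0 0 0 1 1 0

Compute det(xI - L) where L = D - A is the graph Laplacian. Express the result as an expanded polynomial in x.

Reading degrees in the order [0, 1, 2, 3, 4, 5, 6] gives [2, 2, 2, 2, 2, 2, 2]; set D = diag(2, 2, 2, 2, 2, 2, 2) and form L = D - A. L has integer entries, so p(x) = det(xI - L) has integer coefficients. Expanding the determinant yields x^7 - 14x^6 + 77x^5 - 210x^4 + 294x^3 - 196x^2 + 49x. Since p(0) = det(-L) = 0, x divides p(x). The largest eigenvalue, 3.8019, is at most the vertex count 7. By the matrix-tree theorem the graph has (1/7) * product of the nonzero eigenvalues = 7 spanning trees.

x^7 - 14x^6 + 77x^5 - 210x^4 + 294x^3 - 196x^2 + 49x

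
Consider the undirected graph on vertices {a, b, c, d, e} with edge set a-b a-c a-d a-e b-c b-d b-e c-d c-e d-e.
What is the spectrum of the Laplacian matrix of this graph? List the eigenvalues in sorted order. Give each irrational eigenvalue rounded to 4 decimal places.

Each diagonal entry of L is the vertex degree and each off-diagonal entry is -1 where an edge is present, 0 otherwise; in the order [a, b, c, d, e] the diagonal is [4, 4, 4, 4, 4]. Diagonalising L (or applying a numerical eigensolver to the 5x5 matrix) gives the spectrum above. The single zero eigenvalue shows the graph is connected. The eigenvalues sum to 20, which equals trace(L) = 2|E|.

[0, 5, 5, 5, 5]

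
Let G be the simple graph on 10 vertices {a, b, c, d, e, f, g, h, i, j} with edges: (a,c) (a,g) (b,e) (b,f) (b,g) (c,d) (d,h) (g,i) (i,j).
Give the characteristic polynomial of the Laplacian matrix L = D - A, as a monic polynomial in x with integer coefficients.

Each diagonal entry of L is the vertex degree and each off-diagonal entry is -1 where an edge is present, 0 otherwise; in the order [a, b, c, d, e, f, g, h, i, j] the diagonal is [2, 3, 2, 2, 1, 1, 3, 1, 2, 1]. Computing det(xI - L) by cofactor expansion (or equivalently via sum-over-permutations) gives x^10 - 18x^9 + 134x^8 - 536x^7 + 1253x^6 - 1746x^5 + 1420x^4 - 632x^3 + 134x^2 - 10x. The constant term is 0 because L is singular (the all-ones vector lies in its kernel). There is one zero in the spectrum, matching the 1 component.

x^10 - 18x^9 + 134x^8 - 536x^7 + 1253x^6 - 1746x^5 + 1420x^4 - 632x^3 + 134x^2 - 10x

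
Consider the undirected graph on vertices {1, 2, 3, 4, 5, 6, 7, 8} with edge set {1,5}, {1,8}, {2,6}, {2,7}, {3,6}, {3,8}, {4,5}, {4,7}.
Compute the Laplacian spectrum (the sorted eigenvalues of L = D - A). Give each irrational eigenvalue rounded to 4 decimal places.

[0, 0.5858, 0.5858, 2, 2, 3.4142, 3.4142, 4]

Reading degrees in the order [1, 2, 3, 4, 5, 6, 7, 8] gives [2, 2, 2, 2, 2, 2, 2, 2]; set D = diag(2, 2, 2, 2, 2, 2, 2, 2) and form L = D - A. L is symmetric positive semidefinite, so every eigenvalue is real and nonnegative. The largest eigenvalue, 4, is at most the vertex count 8.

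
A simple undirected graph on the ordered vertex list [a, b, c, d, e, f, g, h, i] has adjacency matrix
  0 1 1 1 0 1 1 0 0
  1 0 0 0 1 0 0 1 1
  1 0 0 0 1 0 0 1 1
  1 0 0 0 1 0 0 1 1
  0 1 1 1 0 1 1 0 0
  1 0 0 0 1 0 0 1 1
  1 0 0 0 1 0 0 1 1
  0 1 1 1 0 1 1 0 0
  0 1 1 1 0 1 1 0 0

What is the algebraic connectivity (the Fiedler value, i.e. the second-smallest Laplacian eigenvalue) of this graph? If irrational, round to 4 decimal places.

4

Reading degrees in the order [a, b, c, d, e, f, g, h, i] gives [5, 4, 4, 4, 5, 4, 4, 5, 5]; set D = diag(5, 4, 4, 4, 5, 4, 4, 5, 5) and form L = D - A. Computing the eigenvalues of L and sorting gives [0, 4, 4, 4, 4, 5, 5, 5, 9]. The Fiedler value lambda_2 = 4 is strictly positive, so the graph is connected. By the matrix-tree theorem the graph has (1/9) * product of the nonzero eigenvalues = 32000 spanning trees.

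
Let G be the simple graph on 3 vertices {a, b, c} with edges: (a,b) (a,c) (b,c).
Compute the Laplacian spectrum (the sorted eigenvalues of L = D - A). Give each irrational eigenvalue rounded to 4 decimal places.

Reading degrees in the order [a, b, c] gives [2, 2, 2]; set D = diag(2, 2, 2) and form L = D - A. The multiplicity of 0 as a Laplacian eigenvalue equals the number of connected components. There is one zero in the spectrum, matching the 1 component.

[0, 3, 3]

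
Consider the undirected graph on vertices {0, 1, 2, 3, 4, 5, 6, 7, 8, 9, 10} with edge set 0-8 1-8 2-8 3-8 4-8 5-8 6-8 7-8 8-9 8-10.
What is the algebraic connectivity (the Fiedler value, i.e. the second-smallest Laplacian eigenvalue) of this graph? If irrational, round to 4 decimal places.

1

Each diagonal entry of L is the vertex degree and each off-diagonal entry is -1 where an edge is present, 0 otherwise; in the order [0, 1, 2, 3, 4, 5, 6, 7, 8, 9, 10] the diagonal is [1, 1, 1, 1, 1, 1, 1, 1, 10, 1, 1]. The sorted Laplacian eigenvalues are [0, 1, 1, 1, 1, 1, 1, 1, 1, 1, 11]; the algebraic connectivity is the second entry, 1. There is one zero in the spectrum, matching the 1 component.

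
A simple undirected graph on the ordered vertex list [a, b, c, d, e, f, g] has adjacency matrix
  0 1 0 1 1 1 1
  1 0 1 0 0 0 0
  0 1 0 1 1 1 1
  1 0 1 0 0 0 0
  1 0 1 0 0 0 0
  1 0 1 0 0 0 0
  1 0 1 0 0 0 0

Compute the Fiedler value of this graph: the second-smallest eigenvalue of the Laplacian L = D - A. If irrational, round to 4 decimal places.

Reading degrees in the order [a, b, c, d, e, f, g] gives [5, 2, 5, 2, 2, 2, 2]; set D = diag(5, 2, 5, 2, 2, 2, 2) and form L = D - A. Computing the eigenvalues of L and sorting gives [0, 2, 2, 2, 2, 5, 7]. The Fiedler value lambda_2 = 2 is strictly positive, so the graph is connected. The largest eigenvalue, 7, is at most the vertex count 7.

2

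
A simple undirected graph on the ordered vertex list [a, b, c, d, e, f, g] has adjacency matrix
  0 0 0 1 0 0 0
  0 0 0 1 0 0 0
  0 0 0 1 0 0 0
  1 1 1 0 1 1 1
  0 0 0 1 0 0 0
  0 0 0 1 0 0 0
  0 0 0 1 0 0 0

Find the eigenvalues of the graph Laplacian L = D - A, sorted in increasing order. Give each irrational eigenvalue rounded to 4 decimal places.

Reading degrees in the order [a, b, c, d, e, f, g] gives [1, 1, 1, 6, 1, 1, 1]; set D = diag(1, 1, 1, 6, 1, 1, 1) and form L = D - A. L is symmetric positive semidefinite, so every eigenvalue is real and nonnegative. The single zero eigenvalue shows the graph is connected. The eigenvalues sum to 12, which equals trace(L) = 2|E|.

[0, 1, 1, 1, 1, 1, 7]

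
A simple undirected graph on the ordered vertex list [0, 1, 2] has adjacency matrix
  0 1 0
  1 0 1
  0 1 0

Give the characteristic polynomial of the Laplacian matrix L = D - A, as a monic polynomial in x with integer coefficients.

Each diagonal entry of L is the vertex degree and each off-diagonal entry is -1 where an edge is present, 0 otherwise; in the order [0, 1, 2] the diagonal is [1, 2, 1]. L has integer entries, so p(x) = det(xI - L) has integer coefficients. Expanding the determinant yields x^3 - 4x^2 + 3x. The coefficient of x^2 equals -trace(L) = -4, matching the sum of degrees. The eigenvalues sum to 4, which equals trace(L) = 2|E|.

x^3 - 4x^2 + 3x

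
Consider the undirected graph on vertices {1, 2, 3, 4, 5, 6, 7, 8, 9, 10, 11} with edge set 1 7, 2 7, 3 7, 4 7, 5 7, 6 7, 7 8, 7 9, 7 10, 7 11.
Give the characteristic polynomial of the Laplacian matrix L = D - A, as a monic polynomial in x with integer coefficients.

Reading degrees in the order [1, 2, 3, 4, 5, 6, 7, 8, 9, 10, 11] gives [1, 1, 1, 1, 1, 1, 10, 1, 1, 1, 1]; set D = diag(1, 1, 1, 1, 1, 1, 10, 1, 1, 1, 1) and form L = D - A. L has integer entries, so p(x) = det(xI - L) has integer coefficients. Expanding the determinant yields x^11 - 20x^10 + 135x^9 - 480x^8 + 1050x^7 - 1512x^6 + 1470x^5 - 960x^4 + 405x^3 - 100x^2 + 11x. Since p(0) = det(-L) = 0, x divides p(x).

x^11 - 20x^10 + 135x^9 - 480x^8 + 1050x^7 - 1512x^6 + 1470x^5 - 960x^4 + 405x^3 - 100x^2 + 11x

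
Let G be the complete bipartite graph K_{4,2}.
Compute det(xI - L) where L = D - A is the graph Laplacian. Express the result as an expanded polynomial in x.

The graph has 6 vertices and degree multiset [4, 4, 2, 2, 2, 2]; D is the diagonal matrix of degrees and L = D - A. The eigenvalues of L are [0, 2, 2, 2, 4, 6]; the characteristic polynomial is the product of (x - lambda_i), which multiplies out to x^6 - 16x^5 + 96x^4 - 272x^3 + 368x^2 - 192x. The coefficient of x^5 equals -trace(L) = -16, matching the sum of degrees. There is one zero in the spectrum, matching the 1 component.

x^6 - 16x^5 + 96x^4 - 272x^3 + 368x^2 - 192x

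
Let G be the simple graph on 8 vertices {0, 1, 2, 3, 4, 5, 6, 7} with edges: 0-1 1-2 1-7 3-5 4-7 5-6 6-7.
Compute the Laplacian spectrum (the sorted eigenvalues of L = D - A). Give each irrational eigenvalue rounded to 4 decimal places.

Each diagonal entry of L is the vertex degree and each off-diagonal entry is -1 where an edge is present, 0 otherwise; in the order [0, 1, 2, 3, 4, 5, 6, 7] the diagonal is [1, 3, 1, 1, 1, 2, 2, 3]. Since every row of L sums to 0, the all-ones vector is in the kernel and 0 is an eigenvalue. The single zero eigenvalue shows the graph is connected. By the matrix-tree theorem the graph has (1/8) * product of the nonzero eigenvalues = 1 spanning tree.

[0, 0.2243, 0.5858, 1, 1.4108, 2.7237, 3.4142, 4.6412]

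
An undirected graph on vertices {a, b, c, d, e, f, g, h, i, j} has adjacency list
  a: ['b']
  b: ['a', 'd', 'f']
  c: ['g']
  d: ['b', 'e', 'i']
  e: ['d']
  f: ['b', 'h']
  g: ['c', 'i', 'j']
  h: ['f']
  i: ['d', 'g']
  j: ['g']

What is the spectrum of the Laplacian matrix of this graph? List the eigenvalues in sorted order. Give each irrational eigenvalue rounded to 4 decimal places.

[0, 0.1535, 0.4616, 0.7026, 1, 1.5019, 2.1589, 3.2036, 4.0827, 4.7351]

Reading degrees in the order [a, b, c, d, e, f, g, h, i, j] gives [1, 3, 1, 3, 1, 2, 3, 1, 2, 1]; set D = diag(1, 3, 1, 3, 1, 2, 3, 1, 2, 1) and form L = D - A. Since every row of L sums to 0, the all-ones vector is in the kernel and 0 is an eigenvalue. The single zero eigenvalue shows the graph is connected. The eigenvalues sum to 18, which equals trace(L) = 2|E|.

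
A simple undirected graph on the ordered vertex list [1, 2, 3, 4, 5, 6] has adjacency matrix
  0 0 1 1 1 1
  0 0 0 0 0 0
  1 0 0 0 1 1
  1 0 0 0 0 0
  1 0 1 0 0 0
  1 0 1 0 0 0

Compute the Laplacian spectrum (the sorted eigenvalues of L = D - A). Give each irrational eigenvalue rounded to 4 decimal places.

[0, 0, 1, 2, 4, 5]

With the vertex order [1, 2, 3, 4, 5, 6], the degrees are [4, 0, 3, 1, 2, 2], giving D = diag(4, 0, 3, 1, 2, 2) and L = D - A. Since every row of L sums to 0, the all-ones vector is in the kernel and 0 is an eigenvalue. The 2 zero eigenvalues correspond to the 2 connected components. The eigenvalues sum to 12, which equals trace(L) = 2|E|. There are 2 zeros in the spectrum, matching the 2 components.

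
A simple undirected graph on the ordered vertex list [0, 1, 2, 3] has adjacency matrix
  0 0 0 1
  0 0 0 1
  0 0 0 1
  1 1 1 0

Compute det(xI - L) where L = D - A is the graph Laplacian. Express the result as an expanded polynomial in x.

x^4 - 6x^3 + 9x^2 - 4x

Reading degrees in the order [0, 1, 2, 3] gives [1, 1, 1, 3]; set D = diag(1, 1, 1, 3) and form L = D - A. The eigenvalues of L are [0, 1, 1, 4]; the characteristic polynomial is the product of (x - lambda_i), which multiplies out to x^4 - 6x^3 + 9x^2 - 4x. The coefficient of x^3 equals -trace(L) = -6, matching the sum of degrees. By the matrix-tree theorem the graph has (1/4) * product of the nonzero eigenvalues = 1 spanning tree.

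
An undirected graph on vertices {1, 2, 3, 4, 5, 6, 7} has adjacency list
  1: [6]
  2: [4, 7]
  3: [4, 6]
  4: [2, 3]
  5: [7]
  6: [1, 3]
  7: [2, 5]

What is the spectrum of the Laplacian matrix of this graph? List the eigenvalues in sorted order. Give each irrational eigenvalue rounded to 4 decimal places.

[0, 0.1981, 0.7530, 1.5550, 2.4450, 3.2470, 3.8019]

Each diagonal entry of L is the vertex degree and each off-diagonal entry is -1 where an edge is present, 0 otherwise; in the order [1, 2, 3, 4, 5, 6, 7] the diagonal is [1, 2, 2, 2, 1, 2, 2]. L is symmetric positive semidefinite, so every eigenvalue is real and nonnegative. The eigenvalues sum to 12, which equals trace(L) = 2|E|.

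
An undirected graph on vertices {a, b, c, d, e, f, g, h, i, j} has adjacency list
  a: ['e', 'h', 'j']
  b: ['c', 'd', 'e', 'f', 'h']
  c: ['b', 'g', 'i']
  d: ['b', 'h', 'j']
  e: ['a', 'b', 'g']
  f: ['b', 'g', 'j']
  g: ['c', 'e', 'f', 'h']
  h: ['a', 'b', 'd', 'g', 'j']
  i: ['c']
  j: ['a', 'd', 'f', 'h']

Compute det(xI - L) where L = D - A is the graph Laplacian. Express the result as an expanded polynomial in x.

Reading degrees in the order [a, b, c, d, e, f, g, h, i, j] gives [3, 5, 3, 3, 3, 3, 4, 5, 1, 4]; set D = diag(3, 5, 3, 3, 3, 3, 4, 5, 1, 4) and form L = D - A. L has integer entries, so p(x) = det(xI - L) has integer coefficients. Expanding the determinant yields x^10 - 34x^9 + 497x^8 - 4090x^7 + 20814x^6 - 67610x^5 + 139193x^4 - 173120x^3 + 115539x^2 - 30080x. The coefficient of x^9 equals -trace(L) = -34, matching the sum of degrees. By the matrix-tree theorem the graph has (1/10) * product of the nonzero eigenvalues = 3008 spanning trees. The largest eigenvalue, 7.3415, is at most the vertex count 10.

x^10 - 34x^9 + 497x^8 - 4090x^7 + 20814x^6 - 67610x^5 + 139193x^4 - 173120x^3 + 115539x^2 - 30080x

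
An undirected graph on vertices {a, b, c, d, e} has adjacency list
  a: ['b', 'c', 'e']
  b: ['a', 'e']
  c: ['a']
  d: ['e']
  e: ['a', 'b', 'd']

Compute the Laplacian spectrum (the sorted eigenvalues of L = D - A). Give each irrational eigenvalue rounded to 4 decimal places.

[0, 0.6972, 1.3820, 3.6180, 4.3028]

Reading degrees in the order [a, b, c, d, e] gives [3, 2, 1, 1, 3]; set D = diag(3, 2, 1, 1, 3) and form L = D - A. L is symmetric positive semidefinite, so every eigenvalue is real and nonnegative. The eigenvalues sum to 10, which equals trace(L) = 2|E|.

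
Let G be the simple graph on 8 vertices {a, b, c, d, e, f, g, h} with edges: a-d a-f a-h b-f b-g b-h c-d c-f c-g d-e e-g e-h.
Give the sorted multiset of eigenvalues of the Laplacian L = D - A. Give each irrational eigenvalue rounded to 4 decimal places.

[0, 2, 2, 2, 4, 4, 4, 6]

With the vertex order [a, b, c, d, e, f, g, h], the degrees are [3, 3, 3, 3, 3, 3, 3, 3], giving D = diag(3, 3, 3, 3, 3, 3, 3, 3) and L = D - A. The multiplicity of 0 as a Laplacian eigenvalue equals the number of connected components. The largest eigenvalue, 6, is at most the vertex count 8.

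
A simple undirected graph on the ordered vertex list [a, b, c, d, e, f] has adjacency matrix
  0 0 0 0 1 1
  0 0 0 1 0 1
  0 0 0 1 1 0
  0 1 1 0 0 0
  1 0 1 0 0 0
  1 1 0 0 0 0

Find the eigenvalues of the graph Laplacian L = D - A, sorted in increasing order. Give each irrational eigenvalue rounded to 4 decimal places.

Reading degrees in the order [a, b, c, d, e, f] gives [2, 2, 2, 2, 2, 2]; set D = diag(2, 2, 2, 2, 2, 2) and form L = D - A. L is symmetric positive semidefinite, so every eigenvalue is real and nonnegative. The single zero eigenvalue shows the graph is connected. The eigenvalues sum to 12, which equals trace(L) = 2|E|.

[0, 1, 1, 3, 3, 4]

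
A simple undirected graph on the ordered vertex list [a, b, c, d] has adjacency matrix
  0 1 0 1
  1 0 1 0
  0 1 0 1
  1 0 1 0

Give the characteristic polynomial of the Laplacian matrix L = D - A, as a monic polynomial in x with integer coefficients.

x^4 - 8x^3 + 20x^2 - 16x

Reading degrees in the order [a, b, c, d] gives [2, 2, 2, 2]; set D = diag(2, 2, 2, 2) and form L = D - A. L has integer entries, so p(x) = det(xI - L) has integer coefficients. Expanding the determinant yields x^4 - 8x^3 + 20x^2 - 16x. Since p(0) = det(-L) = 0, x divides p(x). The largest eigenvalue, 4, is at most the vertex count 4. The eigenvalues sum to 8, which equals trace(L) = 2|E|.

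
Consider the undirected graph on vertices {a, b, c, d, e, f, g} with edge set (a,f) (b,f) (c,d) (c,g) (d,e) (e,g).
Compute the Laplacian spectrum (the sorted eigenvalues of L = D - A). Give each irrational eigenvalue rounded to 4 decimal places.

Each diagonal entry of L is the vertex degree and each off-diagonal entry is -1 where an edge is present, 0 otherwise; in the order [a, b, c, d, e, f, g] the diagonal is [1, 1, 2, 2, 2, 2, 2]. The multiplicity of 0 as a Laplacian eigenvalue equals the number of connected components. The 2 zero eigenvalues correspond to the 2 connected components. The largest eigenvalue, 4, is at most the vertex count 7.

[0, 0, 1, 2, 2, 3, 4]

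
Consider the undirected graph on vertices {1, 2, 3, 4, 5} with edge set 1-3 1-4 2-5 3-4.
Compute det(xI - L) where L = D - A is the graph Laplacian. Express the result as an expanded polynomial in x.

x^5 - 8x^4 + 21x^3 - 18x^2

Each diagonal entry of L is the vertex degree and each off-diagonal entry is -1 where an edge is present, 0 otherwise; in the order [1, 2, 3, 4, 5] the diagonal is [2, 1, 2, 2, 1]. L has integer entries, so p(x) = det(xI - L) has integer coefficients. Expanding the determinant yields x^5 - 8x^4 + 21x^3 - 18x^2. The coefficient of x^4 equals -trace(L) = -8, matching the sum of degrees. There are 2 zeros in the spectrum, matching the 2 components. The eigenvalues sum to 8, which equals trace(L) = 2|E|.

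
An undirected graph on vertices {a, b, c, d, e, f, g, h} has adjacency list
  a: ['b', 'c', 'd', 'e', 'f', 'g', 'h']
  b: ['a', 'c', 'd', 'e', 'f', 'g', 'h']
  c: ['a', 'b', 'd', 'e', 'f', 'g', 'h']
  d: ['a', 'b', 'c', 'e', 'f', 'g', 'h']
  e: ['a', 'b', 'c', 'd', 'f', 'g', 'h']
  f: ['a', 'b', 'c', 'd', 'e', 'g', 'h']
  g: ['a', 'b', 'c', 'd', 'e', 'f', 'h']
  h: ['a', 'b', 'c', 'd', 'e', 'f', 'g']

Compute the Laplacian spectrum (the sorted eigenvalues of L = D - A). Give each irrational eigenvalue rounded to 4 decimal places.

With the vertex order [a, b, c, d, e, f, g, h], the degrees are [7, 7, 7, 7, 7, 7, 7, 7], giving D = diag(7, 7, 7, 7, 7, 7, 7, 7) and L = D - A. Diagonalising L (or applying a numerical eigensolver to the 8x8 matrix) gives the spectrum above.

[0, 8, 8, 8, 8, 8, 8, 8]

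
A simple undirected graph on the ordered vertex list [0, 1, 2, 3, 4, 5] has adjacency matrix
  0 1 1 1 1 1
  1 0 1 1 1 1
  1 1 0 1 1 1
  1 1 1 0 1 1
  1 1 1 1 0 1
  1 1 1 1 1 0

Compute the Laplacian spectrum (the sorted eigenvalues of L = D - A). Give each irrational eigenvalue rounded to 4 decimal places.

Each diagonal entry of L is the vertex degree and each off-diagonal entry is -1 where an edge is present, 0 otherwise; in the order [0, 1, 2, 3, 4, 5] the diagonal is [5, 5, 5, 5, 5, 5]. Since every row of L sums to 0, the all-ones vector is in the kernel and 0 is an eigenvalue. The single zero eigenvalue shows the graph is connected. By the matrix-tree theorem the graph has (1/6) * product of the nonzero eigenvalues = 1296 spanning trees.

[0, 6, 6, 6, 6, 6]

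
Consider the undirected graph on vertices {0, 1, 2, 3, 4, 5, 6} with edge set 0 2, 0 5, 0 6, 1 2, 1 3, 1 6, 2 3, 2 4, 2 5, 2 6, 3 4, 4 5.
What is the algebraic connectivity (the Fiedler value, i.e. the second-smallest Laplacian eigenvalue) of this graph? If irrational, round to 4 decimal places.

Each diagonal entry of L is the vertex degree and each off-diagonal entry is -1 where an edge is present, 0 otherwise; in the order [0, 1, 2, 3, 4, 5, 6] the diagonal is [3, 3, 6, 3, 3, 3, 3]. The smallest Laplacian eigenvalue is always 0. The next one, lambda_2 = 2, measures how hard the graph is to disconnect: larger values mean better connectivity. By the matrix-tree theorem the graph has (1/7) * product of the nonzero eigenvalues = 320 spanning trees.

2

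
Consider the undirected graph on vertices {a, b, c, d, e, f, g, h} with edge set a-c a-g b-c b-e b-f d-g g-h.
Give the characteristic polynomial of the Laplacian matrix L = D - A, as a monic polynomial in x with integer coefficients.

With the vertex order [a, b, c, d, e, f, g, h], the degrees are [2, 3, 2, 1, 1, 1, 3, 1], giving D = diag(2, 3, 2, 1, 1, 1, 3, 1) and L = D - A. L has integer entries, so p(x) = det(xI - L) has integer coefficients. Expanding the determinant yields x^8 - 14x^7 + 76x^6 - 204x^5 + 289x^4 - 214x^3 + 74x^2 - 8x. The coefficient of x^7 equals -trace(L) = -14, matching the sum of degrees. There is one zero in the spectrum, matching the 1 component.

x^8 - 14x^7 + 76x^6 - 204x^5 + 289x^4 - 214x^3 + 74x^2 - 8x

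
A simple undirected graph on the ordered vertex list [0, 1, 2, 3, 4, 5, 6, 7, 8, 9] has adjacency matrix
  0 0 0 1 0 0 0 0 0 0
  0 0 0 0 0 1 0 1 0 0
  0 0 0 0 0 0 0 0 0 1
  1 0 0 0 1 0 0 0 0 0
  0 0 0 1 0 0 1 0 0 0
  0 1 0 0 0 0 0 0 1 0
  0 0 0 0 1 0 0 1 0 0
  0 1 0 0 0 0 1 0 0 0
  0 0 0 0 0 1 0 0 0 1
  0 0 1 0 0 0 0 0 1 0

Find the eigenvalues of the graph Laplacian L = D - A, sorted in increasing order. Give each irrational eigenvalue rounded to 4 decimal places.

With the vertex order [0, 1, 2, 3, 4, 5, 6, 7, 8, 9], the degrees are [1, 2, 1, 2, 2, 2, 2, 2, 2, 2], giving D = diag(1, 2, 1, 2, 2, 2, 2, 2, 2, 2) and L = D - A. Since every row of L sums to 0, the all-ones vector is in the kernel and 0 is an eigenvalue.

[0, 0.0979, 0.3820, 0.8244, 1.3820, 2, 2.6180, 3.1756, 3.6180, 3.9021]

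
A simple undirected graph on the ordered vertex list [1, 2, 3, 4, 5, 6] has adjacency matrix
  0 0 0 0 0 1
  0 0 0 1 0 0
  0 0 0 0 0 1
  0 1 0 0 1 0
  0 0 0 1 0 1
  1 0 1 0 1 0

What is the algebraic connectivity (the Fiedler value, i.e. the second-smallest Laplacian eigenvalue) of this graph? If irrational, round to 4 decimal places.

0.3249

Reading degrees in the order [1, 2, 3, 4, 5, 6] gives [1, 1, 1, 2, 2, 3]; set D = diag(1, 1, 1, 2, 2, 3) and form L = D - A. The smallest Laplacian eigenvalue is always 0. The next one, lambda_2 = 0.3249, measures how hard the graph is to disconnect: larger values mean better connectivity. The largest eigenvalue, 4.2143, is at most the vertex count 6.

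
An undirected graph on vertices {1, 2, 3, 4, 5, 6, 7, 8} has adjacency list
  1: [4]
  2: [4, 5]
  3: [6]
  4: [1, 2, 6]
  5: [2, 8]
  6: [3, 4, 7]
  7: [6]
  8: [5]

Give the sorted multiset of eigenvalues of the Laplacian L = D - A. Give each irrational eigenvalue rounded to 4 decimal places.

[0, 0.2243, 0.5858, 1, 1.4108, 2.7237, 3.4142, 4.6412]

With the vertex order [1, 2, 3, 4, 5, 6, 7, 8], the degrees are [1, 2, 1, 3, 2, 3, 1, 1], giving D = diag(1, 2, 1, 3, 2, 3, 1, 1) and L = D - A. Since every row of L sums to 0, the all-ones vector is in the kernel and 0 is an eigenvalue. The single zero eigenvalue shows the graph is connected. There is one zero in the spectrum, matching the 1 component.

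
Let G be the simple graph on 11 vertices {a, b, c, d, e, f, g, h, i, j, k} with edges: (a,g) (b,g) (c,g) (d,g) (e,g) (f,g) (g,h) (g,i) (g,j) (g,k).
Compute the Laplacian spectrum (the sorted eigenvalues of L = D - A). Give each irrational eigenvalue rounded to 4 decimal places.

[0, 1, 1, 1, 1, 1, 1, 1, 1, 1, 11]

With the vertex order [a, b, c, d, e, f, g, h, i, j, k], the degrees are [1, 1, 1, 1, 1, 1, 10, 1, 1, 1, 1], giving D = diag(1, 1, 1, 1, 1, 1, 10, 1, 1, 1, 1) and L = D - A. Diagonalising L (or applying a numerical eigensolver to the 11x11 matrix) gives the spectrum above. The single zero eigenvalue shows the graph is connected. The largest eigenvalue, 11, is at most the vertex count 11.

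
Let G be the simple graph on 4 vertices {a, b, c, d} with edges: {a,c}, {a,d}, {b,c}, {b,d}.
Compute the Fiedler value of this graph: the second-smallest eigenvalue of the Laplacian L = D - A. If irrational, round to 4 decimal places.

2

Each diagonal entry of L is the vertex degree and each off-diagonal entry is -1 where an edge is present, 0 otherwise; in the order [a, b, c, d] the diagonal is [2, 2, 2, 2]. Computing the eigenvalues of L and sorting gives [0, 2, 2, 4]. The Fiedler value lambda_2 = 2 is strictly positive, so the graph is connected. The eigenvalues sum to 8, which equals trace(L) = 2|E|.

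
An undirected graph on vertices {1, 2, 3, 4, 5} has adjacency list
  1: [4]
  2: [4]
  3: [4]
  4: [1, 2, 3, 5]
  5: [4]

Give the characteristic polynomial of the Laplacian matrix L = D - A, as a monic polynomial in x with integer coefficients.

x^5 - 8x^4 + 18x^3 - 16x^2 + 5x

With the vertex order [1, 2, 3, 4, 5], the degrees are [1, 1, 1, 4, 1], giving D = diag(1, 1, 1, 4, 1) and L = D - A. The eigenvalues of L are [0, 1, 1, 1, 5]; the characteristic polynomial is the product of (x - lambda_i), which multiplies out to x^5 - 8x^4 + 18x^3 - 16x^2 + 5x. Since p(0) = det(-L) = 0, x divides p(x). By the matrix-tree theorem the graph has (1/5) * product of the nonzero eigenvalues = 1 spanning tree. The largest eigenvalue, 5, is at most the vertex count 5.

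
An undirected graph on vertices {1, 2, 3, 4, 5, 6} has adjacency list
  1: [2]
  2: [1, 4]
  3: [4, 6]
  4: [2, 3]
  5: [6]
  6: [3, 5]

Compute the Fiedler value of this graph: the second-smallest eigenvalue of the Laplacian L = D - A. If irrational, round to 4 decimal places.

Reading degrees in the order [1, 2, 3, 4, 5, 6] gives [1, 2, 2, 2, 1, 2]; set D = diag(1, 2, 2, 2, 1, 2) and form L = D - A. The smallest Laplacian eigenvalue is always 0. The next one, lambda_2 = 0.2679, measures how hard the graph is to disconnect: larger values mean better connectivity.

0.2679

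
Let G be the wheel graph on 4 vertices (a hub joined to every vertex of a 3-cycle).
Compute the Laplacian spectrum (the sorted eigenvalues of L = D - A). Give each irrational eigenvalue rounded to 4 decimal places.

The graph has 4 vertices and degree multiset [3, 3, 3, 3]; D is the diagonal matrix of degrees and L = D - A. L is symmetric positive semidefinite, so every eigenvalue is real and nonnegative. The single zero eigenvalue shows the graph is connected. By the matrix-tree theorem the graph has (1/4) * product of the nonzero eigenvalues = 16 spanning trees. The eigenvalues sum to 12, which equals trace(L) = 2|E|.

[0, 4, 4, 4]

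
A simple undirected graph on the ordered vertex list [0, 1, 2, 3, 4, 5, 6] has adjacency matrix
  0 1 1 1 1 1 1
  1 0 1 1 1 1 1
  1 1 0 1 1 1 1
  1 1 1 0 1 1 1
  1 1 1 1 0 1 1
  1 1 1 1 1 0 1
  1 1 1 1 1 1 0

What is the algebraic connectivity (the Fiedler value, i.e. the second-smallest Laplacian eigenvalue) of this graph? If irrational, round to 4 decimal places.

With the vertex order [0, 1, 2, 3, 4, 5, 6], the degrees are [6, 6, 6, 6, 6, 6, 6], giving D = diag(6, 6, 6, 6, 6, 6, 6) and L = D - A. The sorted Laplacian eigenvalues are [0, 7, 7, 7, 7, 7, 7]; the algebraic connectivity is the second entry, 7.

7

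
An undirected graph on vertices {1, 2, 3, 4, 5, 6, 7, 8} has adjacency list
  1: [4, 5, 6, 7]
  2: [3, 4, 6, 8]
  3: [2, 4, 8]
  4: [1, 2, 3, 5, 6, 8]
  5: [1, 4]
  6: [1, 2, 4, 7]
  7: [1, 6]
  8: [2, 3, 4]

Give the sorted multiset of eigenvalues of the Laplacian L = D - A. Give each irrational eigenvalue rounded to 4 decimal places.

Reading degrees in the order [1, 2, 3, 4, 5, 6, 7, 8] gives [4, 4, 3, 6, 2, 4, 2, 3]; set D = diag(4, 4, 3, 6, 2, 4, 2, 3) and form L = D - A. The multiplicity of 0 as a Laplacian eigenvalue equals the number of connected components. The single zero eigenvalue shows the graph is connected.

[0, 1.1448, 1.7730, 3.6452, 4, 4.6949, 5.6512, 7.0908]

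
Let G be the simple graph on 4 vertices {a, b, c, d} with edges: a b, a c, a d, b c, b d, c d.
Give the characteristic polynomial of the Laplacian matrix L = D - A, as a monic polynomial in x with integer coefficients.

Each diagonal entry of L is the vertex degree and each off-diagonal entry is -1 where an edge is present, 0 otherwise; in the order [a, b, c, d] the diagonal is [3, 3, 3, 3]. The eigenvalues of L are [0, 4, 4, 4]; the characteristic polynomial is the product of (x - lambda_i), which multiplies out to x^4 - 12x^3 + 48x^2 - 64x. The constant term is 0 because L is singular (the all-ones vector lies in its kernel).

x^4 - 12x^3 + 48x^2 - 64x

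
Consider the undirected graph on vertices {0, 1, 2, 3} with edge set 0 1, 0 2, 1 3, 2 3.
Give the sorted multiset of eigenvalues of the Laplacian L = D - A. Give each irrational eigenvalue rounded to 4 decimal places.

Reading degrees in the order [0, 1, 2, 3] gives [2, 2, 2, 2]; set D = diag(2, 2, 2, 2) and form L = D - A. L is symmetric positive semidefinite, so every eigenvalue is real and nonnegative.

[0, 2, 2, 4]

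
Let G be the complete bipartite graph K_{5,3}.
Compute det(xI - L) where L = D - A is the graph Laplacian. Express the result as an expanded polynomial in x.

The graph has 8 vertices and degree multiset [5, 5, 5, 3, 3, 3, 3, 3]; D is the diagonal matrix of degrees and L = D - A. Computing det(xI - L) by cofactor expansion (or equivalently via sum-over-permutations) gives x^8 - 30x^7 + 375x^6 - 2540x^5 + 10095x^4 - 23598x^3 + 30105x^2 - 16200x. The constant term is 0 because L is singular (the all-ones vector lies in its kernel). By the matrix-tree theorem the graph has (1/8) * product of the nonzero eigenvalues = 2025 spanning trees.

x^8 - 30x^7 + 375x^6 - 2540x^5 + 10095x^4 - 23598x^3 + 30105x^2 - 16200x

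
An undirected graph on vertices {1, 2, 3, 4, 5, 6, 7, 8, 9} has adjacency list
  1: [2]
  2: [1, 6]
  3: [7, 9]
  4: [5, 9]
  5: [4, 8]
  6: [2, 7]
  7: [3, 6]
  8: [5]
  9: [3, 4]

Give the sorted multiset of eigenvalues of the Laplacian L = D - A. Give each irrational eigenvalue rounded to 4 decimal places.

Reading degrees in the order [1, 2, 3, 4, 5, 6, 7, 8, 9] gives [1, 2, 2, 2, 2, 2, 2, 1, 2]; set D = diag(1, 2, 2, 2, 2, 2, 2, 1, 2) and form L = D - A. The multiplicity of 0 as a Laplacian eigenvalue equals the number of connected components.

[0, 0.1206, 0.4679, 1, 1.6527, 2.3473, 3, 3.5321, 3.8794]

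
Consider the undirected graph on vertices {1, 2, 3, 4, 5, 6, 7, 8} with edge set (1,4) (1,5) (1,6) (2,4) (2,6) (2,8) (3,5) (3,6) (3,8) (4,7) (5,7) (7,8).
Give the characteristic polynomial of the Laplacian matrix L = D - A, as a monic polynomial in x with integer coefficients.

x^8 - 24x^7 + 240x^6 - 1296x^5 + 4080x^4 - 7488x^3 + 7424x^2 - 3072x

Reading degrees in the order [1, 2, 3, 4, 5, 6, 7, 8] gives [3, 3, 3, 3, 3, 3, 3, 3]; set D = diag(3, 3, 3, 3, 3, 3, 3, 3) and form L = D - A. L has integer entries, so p(x) = det(xI - L) has integer coefficients. Expanding the determinant yields x^8 - 24x^7 + 240x^6 - 1296x^5 + 4080x^4 - 7488x^3 + 7424x^2 - 3072x. Since p(0) = det(-L) = 0, x divides p(x). The largest eigenvalue, 6, is at most the vertex count 8.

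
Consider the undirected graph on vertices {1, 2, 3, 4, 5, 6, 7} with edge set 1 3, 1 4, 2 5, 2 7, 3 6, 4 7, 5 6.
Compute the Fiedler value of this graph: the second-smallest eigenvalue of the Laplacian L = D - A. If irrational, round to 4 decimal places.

Reading degrees in the order [1, 2, 3, 4, 5, 6, 7] gives [2, 2, 2, 2, 2, 2, 2]; set D = diag(2, 2, 2, 2, 2, 2, 2) and form L = D - A. The sorted Laplacian eigenvalues are [0, 0.7530, 0.7530, 2.4450, 2.4450, 3.8019, 3.8019]; the algebraic connectivity is the second entry, 0.7530. The largest eigenvalue, 3.8019, is at most the vertex count 7.

0.7530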